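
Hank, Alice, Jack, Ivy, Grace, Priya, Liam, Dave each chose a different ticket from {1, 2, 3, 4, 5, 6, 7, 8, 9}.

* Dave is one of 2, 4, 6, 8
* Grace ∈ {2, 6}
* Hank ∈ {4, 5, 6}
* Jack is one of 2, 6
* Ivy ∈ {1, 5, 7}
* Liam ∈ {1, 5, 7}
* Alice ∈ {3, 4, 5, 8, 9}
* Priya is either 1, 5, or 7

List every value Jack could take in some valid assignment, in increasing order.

2, 6

The 2 variables Jack and Grace are confined to {2, 6}, which locks those values in; drop them from Hank, Dave.
Ivy, Priya, Liam share exactly the 3 values {1, 5, 7}; by pigeonhole those values go to them, so strike 1, 5, 7 from Hank, Alice.
That leaves Hank = 4. So Alice, Dave can't be 4.
That leaves Dave = 8. Strike 8 from Alice.
No further eliminations apply; Jack can still be any of 2, 6.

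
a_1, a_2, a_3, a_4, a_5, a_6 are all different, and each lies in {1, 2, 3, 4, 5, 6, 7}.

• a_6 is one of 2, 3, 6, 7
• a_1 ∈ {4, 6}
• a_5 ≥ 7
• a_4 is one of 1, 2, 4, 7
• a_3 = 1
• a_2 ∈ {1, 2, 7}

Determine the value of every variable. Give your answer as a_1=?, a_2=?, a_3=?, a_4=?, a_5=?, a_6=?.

a_1=6, a_2=2, a_3=1, a_4=4, a_5=7, a_6=3

a_3 has just one choice, so a_3 = 1. So a_2, a_4 can't be 1.
a_5 has just one choice, so a_5 = 7. So a_2, a_4, a_6 can't be 7.
a_2 has just one choice, so a_2 = 2. Eliminate 2 elsewhere: a_4, a_6.
a_4's domain is down to {4}, so a_4 = 4. Remove 4 from a_1.
a_1 must be 6 (only option left). Remove 6 from a_6.
a_6's domain is down to {3}, so a_6 = 3.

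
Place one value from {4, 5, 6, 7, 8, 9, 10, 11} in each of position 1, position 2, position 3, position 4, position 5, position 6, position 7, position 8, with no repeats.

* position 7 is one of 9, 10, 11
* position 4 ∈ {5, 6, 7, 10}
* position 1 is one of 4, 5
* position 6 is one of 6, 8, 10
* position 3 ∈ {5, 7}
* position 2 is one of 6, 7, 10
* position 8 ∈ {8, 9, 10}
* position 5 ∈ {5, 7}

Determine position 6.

Among the 8 variables, 4 fits only position 1 (and all 8 values in {4, 5, 6, 7, 8, 9, 10, 11} must be used), so position 1 = 4.
The 7 still-open variables draw from only 7 values {5, 6, 7, 8, 9, 10, 11}, so each is used; only position 7 can be 11, hence position 7 = 11.
The 6 still-open variables draw from only 6 values {5, 6, 7, 8, 9, 10}, so each is used; only position 8 can be 9, hence position 8 = 9.
The 5 still-open variables draw from only 5 values {5, 6, 7, 8, 10}, so each is used; only position 6 can be 8, hence position 6 = 8.

8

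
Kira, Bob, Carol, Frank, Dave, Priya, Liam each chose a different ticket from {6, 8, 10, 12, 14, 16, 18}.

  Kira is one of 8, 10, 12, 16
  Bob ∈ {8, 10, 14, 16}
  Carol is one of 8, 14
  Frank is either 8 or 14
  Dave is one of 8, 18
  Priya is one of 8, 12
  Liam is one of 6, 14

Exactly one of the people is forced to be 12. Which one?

Among the 7 variables, 6 fits only Liam (and all 7 values in {6, 8, 10, 12, 14, 16, 18} must be used), so Liam = 6.
Among the 6 still-open variables, 18 fits only Dave (and all 6 values in {8, 10, 12, 14, 16, 18} must be used), so Dave = 18.
The 2 variables Carol and Frank are confined to {8, 14}, which locks those values in; drop them from Kira, Bob, Priya.
So 12 goes to Priya.

Priya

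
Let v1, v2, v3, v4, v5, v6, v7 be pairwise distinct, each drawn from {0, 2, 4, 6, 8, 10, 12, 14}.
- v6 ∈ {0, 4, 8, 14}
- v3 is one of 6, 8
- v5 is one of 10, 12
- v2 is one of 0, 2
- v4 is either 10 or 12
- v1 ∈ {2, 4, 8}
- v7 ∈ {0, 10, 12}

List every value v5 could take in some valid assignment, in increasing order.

10, 12

v4 and v5 between them cover only {10, 12} — a naked pair. Remove those values from v7.
v7 has just one choice, so v7 = 0. Remove 0 from v2, v6.
That leaves v2 = 2. Remove 2 from v1.
No further eliminations apply; v5 can still be any of 10, 12.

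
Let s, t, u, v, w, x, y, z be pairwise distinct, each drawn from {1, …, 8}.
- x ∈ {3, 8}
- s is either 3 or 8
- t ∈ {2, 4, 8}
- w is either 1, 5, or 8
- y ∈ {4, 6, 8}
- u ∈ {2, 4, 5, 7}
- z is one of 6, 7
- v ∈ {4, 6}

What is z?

The 8 variables together cover exactly {1, 2, 3, 4, 5, 6, 7, 8} — 8 values for 8 variables — and 1 appears only in w's list, so w = 1.
The 7 still-open variables draw from only 7 values {2, 3, 4, 5, 6, 7, 8}, so each is used; only u can be 5, hence u = 5.
The 6 still-open variables draw from only 6 values {2, 3, 4, 6, 7, 8}, so each is used; only t can be 2, hence t = 2.
Among the 5 still-open variables, 7 fits only z (and all 5 values in {3, 4, 6, 7, 8} must be used), so z = 7.

7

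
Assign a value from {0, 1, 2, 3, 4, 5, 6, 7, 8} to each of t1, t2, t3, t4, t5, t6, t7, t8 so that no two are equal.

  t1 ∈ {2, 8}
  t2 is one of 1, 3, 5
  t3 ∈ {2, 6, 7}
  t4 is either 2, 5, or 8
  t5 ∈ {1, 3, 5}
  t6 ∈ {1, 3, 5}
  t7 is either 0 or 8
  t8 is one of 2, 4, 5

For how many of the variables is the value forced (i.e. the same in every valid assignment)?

t2, t5, t6 between them cover only {1, 3, 5} — a naked triple. Remove those values from t4, t8.
t1 and t4 share exactly the 2 values {2, 8}; by pigeonhole those values go to them, so strike 2, 8 from t3, t7, t8.
t7 must be 0 (only option left).
t8 must be 4 (only option left).
Determined: t7=0, t8=4. The other variables each still have more than one consistent value. That makes 2.

2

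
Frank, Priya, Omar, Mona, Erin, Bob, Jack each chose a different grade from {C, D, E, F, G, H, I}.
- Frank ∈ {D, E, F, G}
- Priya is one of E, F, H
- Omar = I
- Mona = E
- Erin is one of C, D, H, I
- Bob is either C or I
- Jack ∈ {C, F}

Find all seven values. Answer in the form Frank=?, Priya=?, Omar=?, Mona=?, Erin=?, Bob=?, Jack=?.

Frank=G, Priya=H, Omar=I, Mona=E, Erin=D, Bob=C, Jack=F

Omar has just one choice, so Omar = I. Remove I from Erin, Bob.
That leaves Mona = E. Eliminate E elsewhere: Frank, Priya.
Bob's domain is down to {C}, so Bob = C. Strike C from Erin, Jack.
Jack's domain is down to {F}, so Jack = F. Remove F from Frank, Priya.
Priya's domain is down to {H}, so Priya = H. Remove H from Erin.
That leaves Erin = D. So Frank can't be D.
Frank has just one choice, so Frank = G.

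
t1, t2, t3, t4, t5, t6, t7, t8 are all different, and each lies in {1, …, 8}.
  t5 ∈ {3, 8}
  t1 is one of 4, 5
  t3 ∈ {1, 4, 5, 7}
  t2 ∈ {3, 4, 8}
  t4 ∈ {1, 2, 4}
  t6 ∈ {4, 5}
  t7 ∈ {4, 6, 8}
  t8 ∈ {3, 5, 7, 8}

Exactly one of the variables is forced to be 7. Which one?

Among the 8 variables, 2 fits only t4 (and all 8 values in {1, 2, 3, 4, 5, 6, 7, 8} must be used), so t4 = 2.
The 7 still-open variables draw from only 7 values {1, 3, 4, 5, 6, 7, 8}, so each is used; only t3 can be 1, hence t3 = 1.
Among the 6 still-open variables, 6 fits only t7 (and all 6 values in {3, 4, 5, 6, 7, 8} must be used), so t7 = 6.
The 5 still-open variables draw from only 5 values {3, 4, 5, 7, 8}, so each is used; only t8 can be 7, hence t8 = 7.

t8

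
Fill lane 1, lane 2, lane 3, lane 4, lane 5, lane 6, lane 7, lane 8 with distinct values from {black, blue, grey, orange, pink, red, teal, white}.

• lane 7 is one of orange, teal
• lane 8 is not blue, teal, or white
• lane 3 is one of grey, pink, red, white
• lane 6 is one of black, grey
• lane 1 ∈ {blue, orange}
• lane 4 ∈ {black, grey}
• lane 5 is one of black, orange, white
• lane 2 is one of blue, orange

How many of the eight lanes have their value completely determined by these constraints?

Among the 8 variables, teal fits only lane 7 (and all 8 values in {black, blue, grey, orange, pink, red, teal, white} must be used), so lane 7 = teal.
lane 1 and lane 2 share exactly the 2 values {blue, orange}; by pigeonhole those values go to them, so strike blue, orange from lane 5, lane 8.
The 2 variables lane 4 and lane 6 are confined to {black, grey}, which locks those values in; drop them from lane 3, lane 5, lane 8.
lane 5 has just one choice, so lane 5 = white. Strike white from lane 3.
Determined: lane 5=white, lane 7=teal. The other lanes each still have more than one consistent value. That makes 2.

2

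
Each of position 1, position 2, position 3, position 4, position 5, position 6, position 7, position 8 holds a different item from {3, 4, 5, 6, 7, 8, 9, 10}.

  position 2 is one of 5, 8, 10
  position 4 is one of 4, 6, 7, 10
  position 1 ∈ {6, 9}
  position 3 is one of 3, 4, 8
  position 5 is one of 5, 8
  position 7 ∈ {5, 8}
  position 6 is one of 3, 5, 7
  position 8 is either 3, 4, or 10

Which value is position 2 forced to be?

The 8 variables together cover exactly {3, 4, 5, 6, 7, 8, 9, 10} — 8 values for 8 variables — and 9 appears only in position 1's list, so position 1 = 9.
The 7 still-open variables draw from only 7 values {3, 4, 5, 6, 7, 8, 10}, so each is used; only position 4 can be 6, hence position 4 = 6.
The 6 still-open variables draw from only 6 values {3, 4, 5, 7, 8, 10}, so each is used; only position 6 can be 7, hence position 6 = 7.
position 5 and position 7 between them cover only {5, 8} — a naked pair. Remove those values from position 2, position 3.
So position 2 = 10.

10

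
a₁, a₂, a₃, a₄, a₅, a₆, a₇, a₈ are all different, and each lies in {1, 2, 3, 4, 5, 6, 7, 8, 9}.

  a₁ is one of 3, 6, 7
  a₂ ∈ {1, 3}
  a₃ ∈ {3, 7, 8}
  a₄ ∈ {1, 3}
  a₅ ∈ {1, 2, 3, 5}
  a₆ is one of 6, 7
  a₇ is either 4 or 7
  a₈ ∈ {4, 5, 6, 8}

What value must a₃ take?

8

The 8 variables draw from only 8 values {1, 2, 3, 4, 5, 6, 7, 8}, so each is used; only a₅ can be 2, hence a₅ = 2.
The 7 still-open variables together cover exactly {1, 3, 4, 5, 6, 7, 8} — 7 values for 7 variables — and 5 appears only in a₈'s list, so a₈ = 5.
Among the 6 still-open variables, 4 fits only a₇ (and all 6 values in {1, 3, 4, 6, 7, 8} must be used), so a₇ = 4.
The 5 still-open variables together cover exactly {1, 3, 6, 7, 8} — 5 values for 5 variables — and 8 appears only in a₃'s list, so a₃ = 8.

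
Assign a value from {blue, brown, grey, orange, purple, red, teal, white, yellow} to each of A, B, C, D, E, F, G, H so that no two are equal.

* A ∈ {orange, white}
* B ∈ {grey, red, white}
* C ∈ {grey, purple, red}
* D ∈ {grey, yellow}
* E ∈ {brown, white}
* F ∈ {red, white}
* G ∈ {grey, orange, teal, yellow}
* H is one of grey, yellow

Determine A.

orange

Among the 8 variables, brown fits only E (and all 8 values in {brown, grey, orange, purple, red, teal, white, yellow} must be used), so E = brown.
The 7 still-open variables together cover exactly {grey, orange, purple, red, teal, white, yellow} — 7 values for 7 variables — and purple appears only in C's list, so C = purple.
The 6 still-open variables together cover exactly {grey, orange, red, teal, white, yellow} — 6 values for 6 variables — and teal appears only in G's list, so G = teal.
The 5 still-open variables together cover exactly {grey, orange, red, white, yellow} — 5 values for 5 variables — and orange appears only in A's list, so A = orange.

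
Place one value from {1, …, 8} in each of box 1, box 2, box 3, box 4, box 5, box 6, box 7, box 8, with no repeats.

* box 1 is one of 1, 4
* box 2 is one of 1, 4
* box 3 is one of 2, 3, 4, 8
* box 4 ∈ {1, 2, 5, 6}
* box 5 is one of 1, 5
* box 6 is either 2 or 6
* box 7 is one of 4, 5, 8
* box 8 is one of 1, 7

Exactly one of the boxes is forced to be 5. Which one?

box 5

The 8 variables together cover exactly {1, 2, 3, 4, 5, 6, 7, 8} — 8 values for 8 variables — and 3 appears only in box 3's list, so box 3 = 3.
Among the 7 still-open variables, 7 fits only box 8 (and all 7 values in {1, 2, 4, 5, 6, 7, 8} must be used), so box 8 = 7.
Among the 6 still-open variables, 8 fits only box 7 (and all 6 values in {1, 2, 4, 5, 6, 8} must be used), so box 7 = 8.
box 1 and box 2 share exactly the 2 values {1, 4}; by pigeonhole those values go to them, so strike 1, 4 from box 4, box 5.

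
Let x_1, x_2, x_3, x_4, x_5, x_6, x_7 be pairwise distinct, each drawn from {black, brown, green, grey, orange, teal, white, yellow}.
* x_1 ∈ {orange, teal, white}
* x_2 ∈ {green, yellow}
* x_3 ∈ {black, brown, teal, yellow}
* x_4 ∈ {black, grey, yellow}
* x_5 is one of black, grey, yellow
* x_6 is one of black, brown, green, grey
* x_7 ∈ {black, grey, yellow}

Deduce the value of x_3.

x_4, x_5, x_7 share exactly the 3 values {black, grey, yellow}; by pigeonhole those values go to them, so strike black, grey, yellow from x_2, x_3, x_6.
x_2 must be green (only option left). So x_6 can't be green.
x_6 must be brown (only option left). Strike brown from x_3.
So x_3 = teal.

teal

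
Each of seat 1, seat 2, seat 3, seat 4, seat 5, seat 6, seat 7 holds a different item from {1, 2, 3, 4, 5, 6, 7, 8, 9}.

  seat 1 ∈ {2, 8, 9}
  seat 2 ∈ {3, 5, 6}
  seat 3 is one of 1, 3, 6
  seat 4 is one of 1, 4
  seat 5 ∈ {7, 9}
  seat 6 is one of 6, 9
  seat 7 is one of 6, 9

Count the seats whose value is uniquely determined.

The 2 variables seat 6 and seat 7 are confined to {6, 9}, which locks those values in; drop them from seat 1, seat 2, seat 3, seat 5.
seat 5 must be 7 (only option left).
Determined: seat 5=7. The other seats each still have more than one consistent value. That makes 1.

1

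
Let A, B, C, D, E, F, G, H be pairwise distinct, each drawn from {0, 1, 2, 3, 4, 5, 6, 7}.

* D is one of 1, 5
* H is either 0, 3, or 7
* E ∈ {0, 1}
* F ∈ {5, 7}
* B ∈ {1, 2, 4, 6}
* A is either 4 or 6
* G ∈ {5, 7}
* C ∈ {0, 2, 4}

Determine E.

The 8 variables draw from only 8 values {0, 1, 2, 3, 4, 5, 6, 7}, so each is used; only H can be 3, hence H = 3.
F and G share exactly the 2 values {5, 7}; by pigeonhole those values go to them, so strike 5, 7 from D.
D's domain is down to {1}, so D = 1. Eliminate 1 elsewhere: B, E.
So E = 0.

0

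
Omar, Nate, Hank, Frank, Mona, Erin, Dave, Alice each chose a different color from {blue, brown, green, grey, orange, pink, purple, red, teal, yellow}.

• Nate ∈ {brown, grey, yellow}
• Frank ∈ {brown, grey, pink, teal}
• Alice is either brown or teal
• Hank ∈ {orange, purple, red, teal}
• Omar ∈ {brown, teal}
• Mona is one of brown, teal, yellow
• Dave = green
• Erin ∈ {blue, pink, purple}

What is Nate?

Dave's domain is down to {green}, so Dave = green.
The 2 variables Omar and Alice are confined to {brown, teal}, which locks those values in; drop them from Nate, Hank, Frank, Mona.
That leaves Mona = yellow. So Nate can't be yellow.
So Nate = grey.

grey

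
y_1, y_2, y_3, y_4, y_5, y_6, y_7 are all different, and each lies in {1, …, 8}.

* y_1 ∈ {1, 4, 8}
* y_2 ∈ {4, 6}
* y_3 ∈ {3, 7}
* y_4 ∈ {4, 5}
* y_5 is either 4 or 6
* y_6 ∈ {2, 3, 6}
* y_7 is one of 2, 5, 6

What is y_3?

7

y_2 and y_5 between them cover only {4, 6} — a naked pair. Remove those values from y_1, y_4, y_6, y_7.
y_4 must be 5 (only option left). Remove 5 from y_7.
y_7 has just one choice, so y_7 = 2. Strike 2 from y_6.
y_6 has just one choice, so y_6 = 3. Remove 3 from y_3.
So y_3 = 7.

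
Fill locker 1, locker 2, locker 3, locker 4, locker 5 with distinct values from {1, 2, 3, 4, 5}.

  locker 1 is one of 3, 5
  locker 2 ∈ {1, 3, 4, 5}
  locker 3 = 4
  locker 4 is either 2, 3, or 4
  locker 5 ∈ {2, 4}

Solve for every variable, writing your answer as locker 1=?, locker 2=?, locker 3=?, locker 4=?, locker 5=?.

locker 3 has just one choice, so locker 3 = 4. Strike 4 from locker 2, locker 4, locker 5.
locker 5 has just one choice, so locker 5 = 2. Eliminate 2 elsewhere: locker 4.
locker 4 must be 3 (only option left). So locker 1, locker 2 can't be 3.
locker 1's domain is down to {5}, so locker 1 = 5. Eliminate 5 elsewhere: locker 2.
locker 2 must be 1 (only option left).

locker 1=5, locker 2=1, locker 3=4, locker 4=3, locker 5=2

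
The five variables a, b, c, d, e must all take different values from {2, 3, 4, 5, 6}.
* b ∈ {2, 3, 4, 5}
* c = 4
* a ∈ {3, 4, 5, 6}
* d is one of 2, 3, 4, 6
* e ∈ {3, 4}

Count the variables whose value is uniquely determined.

c has just one choice, so c = 4. Eliminate 4 elsewhere: a, b, d, e.
e has just one choice, so e = 3. Eliminate 3 elsewhere: a, b, d.
Determined: c=4, e=3. The other variables each still have more than one consistent value. That makes 2.

2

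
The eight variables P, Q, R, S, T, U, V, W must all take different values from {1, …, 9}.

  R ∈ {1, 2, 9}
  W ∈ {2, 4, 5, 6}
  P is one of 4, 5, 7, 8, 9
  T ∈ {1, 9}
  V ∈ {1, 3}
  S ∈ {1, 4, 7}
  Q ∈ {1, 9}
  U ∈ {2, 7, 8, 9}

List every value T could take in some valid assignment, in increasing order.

The 2 variables Q and T are confined to {1, 9}, which locks those values in; drop them from P, R, S, U, V.
R's domain is down to {2}, so R = 2. Remove 2 from U, W.
V must be 3 (only option left).
No further eliminations apply; T can still be any of 1, 9.

1, 9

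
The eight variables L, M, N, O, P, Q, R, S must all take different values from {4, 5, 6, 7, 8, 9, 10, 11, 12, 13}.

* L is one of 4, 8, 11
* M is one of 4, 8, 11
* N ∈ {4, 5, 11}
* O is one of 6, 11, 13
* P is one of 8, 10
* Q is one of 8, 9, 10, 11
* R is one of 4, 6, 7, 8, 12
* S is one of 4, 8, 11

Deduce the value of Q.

The 3 variables L, M, S are confined to {4, 8, 11}, which locks those values in; drop them from N, O, P, Q, R.
That leaves N = 5.
That leaves P = 10. Remove 10 from Q.
So Q = 9.

9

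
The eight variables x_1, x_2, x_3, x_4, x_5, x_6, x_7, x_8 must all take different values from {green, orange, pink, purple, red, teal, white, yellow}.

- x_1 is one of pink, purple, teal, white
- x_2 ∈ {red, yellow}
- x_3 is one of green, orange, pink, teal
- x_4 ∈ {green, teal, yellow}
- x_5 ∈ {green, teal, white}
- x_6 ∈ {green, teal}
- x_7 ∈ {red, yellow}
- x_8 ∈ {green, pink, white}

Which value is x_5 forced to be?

white

The 8 variables draw from only 8 values {green, orange, pink, purple, red, teal, white, yellow}, so each is used; only x_3 can be orange, hence x_3 = orange.
The 7 still-open variables draw from only 7 values {green, pink, purple, red, teal, white, yellow}, so each is used; only x_1 can be purple, hence x_1 = purple.
The 6 still-open variables together cover exactly {green, pink, red, teal, white, yellow} — 6 values for 6 variables — and pink appears only in x_8's list, so x_8 = pink.
The 5 still-open variables together cover exactly {green, red, teal, white, yellow} — 5 values for 5 variables — and white appears only in x_5's list, so x_5 = white.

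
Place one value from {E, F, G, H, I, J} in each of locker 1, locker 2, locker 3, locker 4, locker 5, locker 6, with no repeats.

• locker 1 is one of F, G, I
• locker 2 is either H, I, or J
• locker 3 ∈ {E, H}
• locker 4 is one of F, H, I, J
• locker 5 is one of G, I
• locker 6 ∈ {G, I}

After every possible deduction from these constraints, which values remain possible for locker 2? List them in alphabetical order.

Among the 6 variables, E fits only locker 3 (and all 6 values in {E, F, G, H, I, J} must be used), so locker 3 = E.
locker 5 and locker 6 between them cover only {G, I} — a naked pair. Remove those values from locker 1, locker 2, locker 4.
locker 1's domain is down to {F}, so locker 1 = F. Eliminate F elsewhere: locker 4.
No further eliminations apply; locker 2 can still be any of H, J.

H, J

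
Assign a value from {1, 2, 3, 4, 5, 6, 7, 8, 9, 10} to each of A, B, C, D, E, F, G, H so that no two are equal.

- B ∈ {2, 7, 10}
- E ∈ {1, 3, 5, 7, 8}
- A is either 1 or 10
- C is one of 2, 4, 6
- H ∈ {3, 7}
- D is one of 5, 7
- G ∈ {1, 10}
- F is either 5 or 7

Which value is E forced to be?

8

The 2 variables A and G are confined to {1, 10}, which locks those values in; drop them from B, E.
D and F between them cover only {5, 7} — a naked pair. Remove those values from B, E, H.
B's domain is down to {2}, so B = 2. Strike 2 from C.
That leaves H = 3. So E can't be 3.
So E = 8.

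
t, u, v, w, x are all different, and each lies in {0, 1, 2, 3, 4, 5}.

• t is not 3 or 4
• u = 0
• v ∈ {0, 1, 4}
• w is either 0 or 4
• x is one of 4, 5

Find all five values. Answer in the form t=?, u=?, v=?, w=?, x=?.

u's domain is down to {0}, so u = 0. Eliminate 0 elsewhere: t, v, w.
w must be 4 (only option left). Remove 4 from v, x.
x has just one choice, so x = 5. Strike 5 from t.
v has just one choice, so v = 1. So t can't be 1.
t must be 2 (only option left).

t=2, u=0, v=1, w=4, x=5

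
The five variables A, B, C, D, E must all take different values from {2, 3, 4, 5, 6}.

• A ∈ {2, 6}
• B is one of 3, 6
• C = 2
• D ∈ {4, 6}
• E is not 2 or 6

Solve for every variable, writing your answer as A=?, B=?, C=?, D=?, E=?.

C must be 2 (only option left). So A can't be 2.
That leaves A = 6. Eliminate 6 elsewhere: B, D.
B has just one choice, so B = 3. Eliminate 3 elsewhere: E.
D has just one choice, so D = 4. Eliminate 4 elsewhere: E.
That leaves E = 5.

A=6, B=3, C=2, D=4, E=5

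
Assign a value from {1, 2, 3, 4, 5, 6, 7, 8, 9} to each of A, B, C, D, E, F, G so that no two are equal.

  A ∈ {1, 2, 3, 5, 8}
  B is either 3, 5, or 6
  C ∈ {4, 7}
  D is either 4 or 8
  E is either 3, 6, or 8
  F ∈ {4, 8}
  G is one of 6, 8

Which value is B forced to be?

5

D and F share exactly the 2 values {4, 8}; by pigeonhole those values go to them, so strike 4, 8 from A, C, E, G.
That leaves C = 7.
That leaves G = 6. Eliminate 6 elsewhere: B, E.
E has just one choice, so E = 3. Remove 3 from A, B.
So B = 5.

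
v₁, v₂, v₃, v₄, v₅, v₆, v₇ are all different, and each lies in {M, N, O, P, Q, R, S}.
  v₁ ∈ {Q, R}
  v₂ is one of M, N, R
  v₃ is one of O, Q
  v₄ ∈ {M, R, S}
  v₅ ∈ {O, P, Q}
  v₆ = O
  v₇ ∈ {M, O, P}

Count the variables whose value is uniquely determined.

v₆ must be O (only option left). So v₃, v₅, v₇ can't be O.
v₃ has just one choice, so v₃ = Q. So v₁, v₅ can't be Q.
v₅ has just one choice, so v₅ = P. Strike P from v₇.
v₇ must be M (only option left). Eliminate M elsewhere: v₂, v₄.
v₁ must be R (only option left). Remove R from v₂, v₄.
v₂'s domain is down to {N}, so v₂ = N.
v₄ has just one choice, so v₄ = S.
Every variable is fixed: v₁=R, v₂=N, v₃=Q, v₄=S, v₅=P, v₆=O, v₇=M. That makes 7.

7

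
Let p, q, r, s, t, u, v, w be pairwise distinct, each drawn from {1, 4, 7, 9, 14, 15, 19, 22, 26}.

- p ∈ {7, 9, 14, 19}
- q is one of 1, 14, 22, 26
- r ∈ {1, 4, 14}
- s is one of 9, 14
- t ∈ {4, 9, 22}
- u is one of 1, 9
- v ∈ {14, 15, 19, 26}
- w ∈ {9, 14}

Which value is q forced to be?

26

The 2 variables s and w are confined to {9, 14}, which locks those values in; drop them from p, q, r, t, u, v.
u has just one choice, so u = 1. Strike 1 from q, r.
That leaves r = 4. Eliminate 4 elsewhere: t.
t has just one choice, so t = 22. Strike 22 from q.
So q = 26.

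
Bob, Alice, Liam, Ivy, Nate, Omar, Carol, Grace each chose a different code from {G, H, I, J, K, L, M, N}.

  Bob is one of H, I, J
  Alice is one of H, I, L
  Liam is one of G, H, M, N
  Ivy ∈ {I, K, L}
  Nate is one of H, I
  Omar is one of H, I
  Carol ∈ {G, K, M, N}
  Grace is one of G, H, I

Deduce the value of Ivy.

The 8 variables draw from only 8 values {G, H, I, J, K, L, M, N}, so each is used; only Bob can be J, hence Bob = J.
Nate and Omar between them cover only {H, I} — a naked pair. Remove those values from Alice, Liam, Ivy, Grace.
Alice has just one choice, so Alice = L. Strike L from Ivy.
So Ivy = K.

K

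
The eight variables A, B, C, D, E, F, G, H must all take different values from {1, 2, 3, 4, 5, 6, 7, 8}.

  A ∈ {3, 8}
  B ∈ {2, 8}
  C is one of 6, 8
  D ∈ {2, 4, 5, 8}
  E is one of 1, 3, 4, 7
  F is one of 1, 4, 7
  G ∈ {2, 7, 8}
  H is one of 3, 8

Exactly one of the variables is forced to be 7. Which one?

The 8 variables together cover exactly {1, 2, 3, 4, 5, 6, 7, 8} — 8 values for 8 variables — and 5 appears only in D's list, so D = 5.
Among the 7 still-open variables, 6 fits only C (and all 7 values in {1, 2, 3, 4, 6, 7, 8} must be used), so C = 6.
A and H share exactly the 2 values {3, 8}; by pigeonhole those values go to them, so strike 3, 8 from B, E, G.
B must be 2 (only option left). Remove 2 from G.
So 7 goes to G.

G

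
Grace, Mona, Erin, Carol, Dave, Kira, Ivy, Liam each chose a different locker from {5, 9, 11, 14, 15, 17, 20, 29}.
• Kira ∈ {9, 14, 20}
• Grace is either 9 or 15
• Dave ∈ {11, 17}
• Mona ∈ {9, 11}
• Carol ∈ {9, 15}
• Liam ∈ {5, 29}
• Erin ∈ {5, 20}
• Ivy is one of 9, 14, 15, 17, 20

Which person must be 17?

Dave

The 8 variables draw from only 8 values {5, 9, 11, 14, 15, 17, 20, 29}, so each is used; only Liam can be 29, hence Liam = 29.
The 7 still-open variables together cover exactly {5, 9, 11, 14, 15, 17, 20} — 7 values for 7 variables — and 5 appears only in Erin's list, so Erin = 5.
Grace and Carol share exactly the 2 values {9, 15}; by pigeonhole those values go to them, so strike 9, 15 from Mona, Kira, Ivy.
Mona's domain is down to {11}, so Mona = 11. Strike 11 from Dave.
So 17 goes to Dave.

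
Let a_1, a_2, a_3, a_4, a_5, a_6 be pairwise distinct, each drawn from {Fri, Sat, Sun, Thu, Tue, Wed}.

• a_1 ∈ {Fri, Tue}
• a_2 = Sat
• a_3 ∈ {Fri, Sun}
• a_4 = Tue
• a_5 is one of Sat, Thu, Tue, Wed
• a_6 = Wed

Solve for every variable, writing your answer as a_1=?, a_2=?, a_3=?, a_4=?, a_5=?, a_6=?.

a_2's domain is down to {Sat}, so a_2 = Sat. Remove Sat from a_5.
a_4 must be Tue (only option left). Remove Tue from a_1, a_5.
a_6 has just one choice, so a_6 = Wed. Strike Wed from a_5.
a_1's domain is down to {Fri}, so a_1 = Fri. Eliminate Fri elsewhere: a_3.
That leaves a_3 = Sun.
a_5's domain is down to {Thu}, so a_5 = Thu.

a_1=Fri, a_2=Sat, a_3=Sun, a_4=Tue, a_5=Thu, a_6=Wed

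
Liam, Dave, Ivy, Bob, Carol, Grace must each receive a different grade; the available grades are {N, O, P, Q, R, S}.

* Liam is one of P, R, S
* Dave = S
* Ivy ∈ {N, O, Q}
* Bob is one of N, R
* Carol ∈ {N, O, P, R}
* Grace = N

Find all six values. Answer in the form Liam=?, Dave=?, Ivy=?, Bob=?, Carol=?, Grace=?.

Dave's domain is down to {S}, so Dave = S. Strike S from Liam.
That leaves Grace = N. Strike N from Ivy, Bob, Carol.
Bob has just one choice, so Bob = R. So Liam, Carol can't be R.
Liam must be P (only option left). Strike P from Carol.
That leaves Carol = O. Strike O from Ivy.
Ivy has just one choice, so Ivy = Q.

Liam=P, Dave=S, Ivy=Q, Bob=R, Carol=O, Grace=N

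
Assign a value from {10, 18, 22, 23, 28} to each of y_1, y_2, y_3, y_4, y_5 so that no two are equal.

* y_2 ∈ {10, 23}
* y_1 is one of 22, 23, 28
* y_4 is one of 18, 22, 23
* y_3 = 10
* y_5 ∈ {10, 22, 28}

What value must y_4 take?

18

y_3's domain is down to {10}, so y_3 = 10. Eliminate 10 elsewhere: y_2, y_5.
That leaves y_2 = 23. Remove 23 from y_1, y_4.
The 3 still-open variables together cover exactly {18, 22, 28} — 3 values for 3 variables — and 18 appears only in y_4's list, so y_4 = 18.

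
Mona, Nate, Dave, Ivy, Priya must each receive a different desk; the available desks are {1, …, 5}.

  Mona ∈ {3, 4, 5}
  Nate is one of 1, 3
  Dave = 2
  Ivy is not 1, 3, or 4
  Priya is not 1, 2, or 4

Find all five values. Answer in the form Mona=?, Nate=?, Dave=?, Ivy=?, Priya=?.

Mona=4, Nate=1, Dave=2, Ivy=5, Priya=3

Dave must be 2 (only option left). Strike 2 from Ivy.
Ivy must be 5 (only option left). Strike 5 from Mona, Priya.
Priya's domain is down to {3}, so Priya = 3. Strike 3 from Mona, Nate.
Mona must be 4 (only option left).
Nate has just one choice, so Nate = 1.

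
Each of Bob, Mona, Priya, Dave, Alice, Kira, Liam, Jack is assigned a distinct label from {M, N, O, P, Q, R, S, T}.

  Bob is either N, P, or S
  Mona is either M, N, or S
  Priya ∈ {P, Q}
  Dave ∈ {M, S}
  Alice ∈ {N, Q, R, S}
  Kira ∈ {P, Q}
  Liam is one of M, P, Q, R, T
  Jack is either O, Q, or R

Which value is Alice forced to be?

The 8 variables draw from only 8 values {M, N, O, P, Q, R, S, T}, so each is used; only Jack can be O, hence Jack = O.
Among the 7 still-open variables, T fits only Liam (and all 7 values in {M, N, P, Q, R, S, T} must be used), so Liam = T.
The 6 still-open variables draw from only 6 values {M, N, P, Q, R, S}, so each is used; only Alice can be R, hence Alice = R.

R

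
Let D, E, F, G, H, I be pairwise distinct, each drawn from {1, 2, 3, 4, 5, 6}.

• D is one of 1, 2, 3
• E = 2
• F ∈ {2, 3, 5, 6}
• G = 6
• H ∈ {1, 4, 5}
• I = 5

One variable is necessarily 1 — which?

D

E has just one choice, so E = 2. So D, F can't be 2.
That leaves G = 6. Remove 6 from F.
That leaves I = 5. Strike 5 from F, H.
F has just one choice, so F = 3. So D can't be 3.
So 1 goes to D.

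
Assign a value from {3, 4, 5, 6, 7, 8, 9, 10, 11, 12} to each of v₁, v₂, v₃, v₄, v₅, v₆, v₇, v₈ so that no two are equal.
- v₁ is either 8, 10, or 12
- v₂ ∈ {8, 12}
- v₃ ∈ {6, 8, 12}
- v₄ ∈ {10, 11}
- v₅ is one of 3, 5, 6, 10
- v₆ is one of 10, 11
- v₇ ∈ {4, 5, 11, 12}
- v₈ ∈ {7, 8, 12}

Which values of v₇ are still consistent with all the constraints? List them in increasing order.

4, 5

v₄ and v₆ between them cover only {10, 11} — a naked pair. Remove those values from v₁, v₅, v₇.
v₁ and v₂ between them cover only {8, 12} — a naked pair. Remove those values from v₃, v₇, v₈.
v₃ has just one choice, so v₃ = 6. So v₅ can't be 6.
v₈ must be 7 (only option left).
No further eliminations apply; v₇ can still be any of 4, 5.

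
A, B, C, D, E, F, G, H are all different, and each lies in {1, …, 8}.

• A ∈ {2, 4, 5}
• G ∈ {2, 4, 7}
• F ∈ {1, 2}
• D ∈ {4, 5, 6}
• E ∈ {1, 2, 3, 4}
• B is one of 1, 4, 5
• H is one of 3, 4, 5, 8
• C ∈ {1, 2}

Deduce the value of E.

The 8 variables together cover exactly {1, 2, 3, 4, 5, 6, 7, 8} — 8 values for 8 variables — and 6 appears only in D's list, so D = 6.
The 7 still-open variables draw from only 7 values {1, 2, 3, 4, 5, 7, 8}, so each is used; only G can be 7, hence G = 7.
The 6 still-open variables together cover exactly {1, 2, 3, 4, 5, 8} — 6 values for 6 variables — and 8 appears only in H's list, so H = 8.
Among the 5 still-open variables, 3 fits only E (and all 5 values in {1, 2, 3, 4, 5} must be used), so E = 3.

3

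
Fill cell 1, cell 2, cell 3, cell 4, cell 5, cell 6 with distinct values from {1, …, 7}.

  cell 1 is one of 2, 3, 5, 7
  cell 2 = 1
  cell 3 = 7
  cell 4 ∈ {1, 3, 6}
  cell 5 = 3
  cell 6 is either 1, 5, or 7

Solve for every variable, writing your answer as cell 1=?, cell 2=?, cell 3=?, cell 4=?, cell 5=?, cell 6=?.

cell 2 has just one choice, so cell 2 = 1. So cell 4, cell 6 can't be 1.
cell 3's domain is down to {7}, so cell 3 = 7. Remove 7 from cell 1, cell 6.
That leaves cell 5 = 3. Strike 3 from cell 1, cell 4.
cell 6 has just one choice, so cell 6 = 5. Strike 5 from cell 1.
cell 1 has just one choice, so cell 1 = 2.
That leaves cell 4 = 6.

cell 1=2, cell 2=1, cell 3=7, cell 4=6, cell 5=3, cell 6=5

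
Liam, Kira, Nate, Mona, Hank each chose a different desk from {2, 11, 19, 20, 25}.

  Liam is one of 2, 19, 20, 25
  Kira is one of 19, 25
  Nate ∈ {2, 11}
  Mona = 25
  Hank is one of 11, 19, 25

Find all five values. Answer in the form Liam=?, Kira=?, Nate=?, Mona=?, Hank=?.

Mona must be 25 (only option left). Eliminate 25 elsewhere: Liam, Kira, Hank.
Kira must be 19 (only option left). So Liam, Hank can't be 19.
Hank has just one choice, so Hank = 11. Eliminate 11 elsewhere: Nate.
Nate must be 2 (only option left). Strike 2 from Liam.
Liam has just one choice, so Liam = 20.

Liam=20, Kira=19, Nate=2, Mona=25, Hank=11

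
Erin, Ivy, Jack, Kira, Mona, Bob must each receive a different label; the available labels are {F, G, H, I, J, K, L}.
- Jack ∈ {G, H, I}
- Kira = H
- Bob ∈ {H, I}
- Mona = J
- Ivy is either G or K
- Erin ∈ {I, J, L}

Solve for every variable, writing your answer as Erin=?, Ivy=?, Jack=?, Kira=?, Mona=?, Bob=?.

Erin=L, Ivy=K, Jack=G, Kira=H, Mona=J, Bob=I

Kira has just one choice, so Kira = H. Strike H from Jack, Bob.
That leaves Mona = J. Eliminate J elsewhere: Erin.
Bob's domain is down to {I}, so Bob = I. Strike I from Erin, Jack.
Erin has just one choice, so Erin = L.
Jack has just one choice, so Jack = G. Remove G from Ivy.
Ivy's domain is down to {K}, so Ivy = K.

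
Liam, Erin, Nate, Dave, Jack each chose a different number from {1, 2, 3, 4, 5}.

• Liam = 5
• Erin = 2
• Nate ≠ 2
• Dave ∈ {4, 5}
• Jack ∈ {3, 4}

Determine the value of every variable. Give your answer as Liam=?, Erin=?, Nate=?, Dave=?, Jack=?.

Liam=5, Erin=2, Nate=1, Dave=4, Jack=3

Liam's domain is down to {5}, so Liam = 5. Eliminate 5 elsewhere: Nate, Dave.
Erin has just one choice, so Erin = 2.
Dave has just one choice, so Dave = 4. Remove 4 from Nate, Jack.
Jack's domain is down to {3}, so Jack = 3. Eliminate 3 elsewhere: Nate.
Nate's domain is down to {1}, so Nate = 1.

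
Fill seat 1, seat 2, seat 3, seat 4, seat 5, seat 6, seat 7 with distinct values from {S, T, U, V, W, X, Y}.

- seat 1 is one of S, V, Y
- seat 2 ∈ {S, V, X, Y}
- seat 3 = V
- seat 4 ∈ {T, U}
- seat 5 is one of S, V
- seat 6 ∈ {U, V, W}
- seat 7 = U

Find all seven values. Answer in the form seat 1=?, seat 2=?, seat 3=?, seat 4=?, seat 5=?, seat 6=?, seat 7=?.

seat 3's domain is down to {V}, so seat 3 = V. So seat 1, seat 2, seat 5, seat 6 can't be V.
seat 5 has just one choice, so seat 5 = S. So seat 1, seat 2 can't be S.
seat 7 must be U (only option left). Eliminate U elsewhere: seat 4, seat 6.
That leaves seat 1 = Y. Strike Y from seat 2.
seat 2 must be X (only option left).
seat 4 has just one choice, so seat 4 = T.
seat 6 has just one choice, so seat 6 = W.

seat 1=Y, seat 2=X, seat 3=V, seat 4=T, seat 5=S, seat 6=W, seat 7=U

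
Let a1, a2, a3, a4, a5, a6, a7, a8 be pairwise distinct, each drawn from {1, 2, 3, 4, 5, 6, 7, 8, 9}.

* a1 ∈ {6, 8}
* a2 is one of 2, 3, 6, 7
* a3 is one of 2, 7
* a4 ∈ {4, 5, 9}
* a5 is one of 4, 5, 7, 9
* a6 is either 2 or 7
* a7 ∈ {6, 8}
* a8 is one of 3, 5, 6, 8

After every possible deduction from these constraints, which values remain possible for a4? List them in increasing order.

4, 9

The 2 variables a1 and a7 are confined to {6, 8}, which locks those values in; drop them from a2, a8.
The 2 variables a3 and a6 are confined to {2, 7}, which locks those values in; drop them from a2, a5.
a2 has just one choice, so a2 = 3. So a8 can't be 3.
a8's domain is down to {5}, so a8 = 5. Remove 5 from a4, a5.
No further eliminations apply; a4 can still be any of 4, 9.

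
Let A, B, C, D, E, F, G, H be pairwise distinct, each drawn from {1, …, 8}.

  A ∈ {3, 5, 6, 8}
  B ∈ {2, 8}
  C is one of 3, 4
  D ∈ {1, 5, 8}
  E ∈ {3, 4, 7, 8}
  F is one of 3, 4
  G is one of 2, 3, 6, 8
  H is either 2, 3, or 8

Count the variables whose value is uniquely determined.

The 8 variables draw from only 8 values {1, 2, 3, 4, 5, 6, 7, 8}, so each is used; only D can be 1, hence D = 1.
Among the 7 still-open variables, 5 fits only A (and all 7 values in {2, 3, 4, 5, 6, 7, 8} must be used), so A = 5.
The 6 still-open variables together cover exactly {2, 3, 4, 6, 7, 8} — 6 values for 6 variables — and 6 appears only in G's list, so G = 6.
The 5 still-open variables together cover exactly {2, 3, 4, 7, 8} — 5 values for 5 variables — and 7 appears only in E's list, so E = 7.
C and F between them cover only {3, 4} — a naked pair. Remove those values from H.
Determined: A=5, D=1, E=7, G=6. The other variables each still have more than one consistent value. That makes 4.

4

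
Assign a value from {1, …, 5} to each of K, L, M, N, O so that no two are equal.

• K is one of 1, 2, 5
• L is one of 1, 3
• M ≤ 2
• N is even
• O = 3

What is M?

O has just one choice, so O = 3. Remove 3 from L.
L has just one choice, so L = 1. Eliminate 1 elsewhere: K, M.
So M = 2.

2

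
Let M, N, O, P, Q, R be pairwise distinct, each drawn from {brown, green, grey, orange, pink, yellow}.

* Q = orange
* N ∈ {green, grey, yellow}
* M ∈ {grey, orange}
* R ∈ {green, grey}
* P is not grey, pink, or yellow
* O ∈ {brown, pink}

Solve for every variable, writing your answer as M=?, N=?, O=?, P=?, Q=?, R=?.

Q's domain is down to {orange}, so Q = orange. Remove orange from M, P.
M's domain is down to {grey}, so M = grey. Eliminate grey elsewhere: N, R.
R must be green (only option left). Eliminate green elsewhere: N, P.
N has just one choice, so N = yellow.
P must be brown (only option left). Eliminate brown elsewhere: O.
That leaves O = pink.

M=grey, N=yellow, O=pink, P=brown, Q=orange, R=green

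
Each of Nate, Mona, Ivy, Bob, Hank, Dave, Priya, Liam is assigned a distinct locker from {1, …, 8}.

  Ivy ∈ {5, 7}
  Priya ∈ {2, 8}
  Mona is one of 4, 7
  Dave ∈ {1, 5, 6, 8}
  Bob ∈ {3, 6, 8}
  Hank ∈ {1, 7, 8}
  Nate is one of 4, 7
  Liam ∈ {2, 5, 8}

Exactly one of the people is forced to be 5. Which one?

Ivy

The 8 variables together cover exactly {1, 2, 3, 4, 5, 6, 7, 8} — 8 values for 8 variables — and 3 appears only in Bob's list, so Bob = 3.
The 7 still-open variables draw from only 7 values {1, 2, 4, 5, 6, 7, 8}, so each is used; only Dave can be 6, hence Dave = 6.
The 6 still-open variables draw from only 6 values {1, 2, 4, 5, 7, 8}, so each is used; only Hank can be 1, hence Hank = 1.
The 2 variables Nate and Mona are confined to {4, 7}, which locks those values in; drop them from Ivy.
So 5 goes to Ivy.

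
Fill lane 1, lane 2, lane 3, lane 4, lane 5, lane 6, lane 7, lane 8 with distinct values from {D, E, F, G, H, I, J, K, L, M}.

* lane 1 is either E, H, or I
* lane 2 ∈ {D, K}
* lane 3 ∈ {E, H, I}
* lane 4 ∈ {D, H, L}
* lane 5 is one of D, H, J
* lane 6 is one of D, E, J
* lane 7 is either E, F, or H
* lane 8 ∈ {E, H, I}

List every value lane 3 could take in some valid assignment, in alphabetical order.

E, H, I

The 8 variables draw from only 8 values {D, E, F, H, I, J, K, L}, so each is used; only lane 7 can be F, hence lane 7 = F.
Among the 7 still-open variables, K fits only lane 2 (and all 7 values in {D, E, H, I, J, K, L} must be used), so lane 2 = K.
Among the 6 still-open variables, L fits only lane 4 (and all 6 values in {D, E, H, I, J, L} must be used), so lane 4 = L.
The 3 variables lane 1, lane 3, lane 8 are confined to {E, H, I}, which locks those values in; drop them from lane 5, lane 6.
No further eliminations apply; lane 3 can still be any of E, H, I.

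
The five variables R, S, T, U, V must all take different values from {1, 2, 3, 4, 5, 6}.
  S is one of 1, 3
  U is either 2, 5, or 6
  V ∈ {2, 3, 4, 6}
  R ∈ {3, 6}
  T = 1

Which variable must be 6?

R

T must be 1 (only option left). Remove 1 from S.
S must be 3 (only option left). So R, V can't be 3.
So 6 goes to R.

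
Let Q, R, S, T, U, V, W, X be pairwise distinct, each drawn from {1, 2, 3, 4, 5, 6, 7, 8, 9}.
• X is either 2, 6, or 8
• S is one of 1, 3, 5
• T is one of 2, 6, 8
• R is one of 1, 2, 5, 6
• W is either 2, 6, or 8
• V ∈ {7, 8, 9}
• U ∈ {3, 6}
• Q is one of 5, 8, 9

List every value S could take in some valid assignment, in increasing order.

1, 5

The 8 variables together cover exactly {1, 2, 3, 5, 6, 7, 8, 9} — 8 values for 8 variables — and 7 appears only in V's list, so V = 7.
The 7 still-open variables together cover exactly {1, 2, 3, 5, 6, 8, 9} — 7 values for 7 variables — and 9 appears only in Q's list, so Q = 9.
The 3 variables T, W, X are confined to {2, 6, 8}, which locks those values in; drop them from R, U.
U must be 3 (only option left). So S can't be 3.
No further eliminations apply; S can still be any of 1, 5.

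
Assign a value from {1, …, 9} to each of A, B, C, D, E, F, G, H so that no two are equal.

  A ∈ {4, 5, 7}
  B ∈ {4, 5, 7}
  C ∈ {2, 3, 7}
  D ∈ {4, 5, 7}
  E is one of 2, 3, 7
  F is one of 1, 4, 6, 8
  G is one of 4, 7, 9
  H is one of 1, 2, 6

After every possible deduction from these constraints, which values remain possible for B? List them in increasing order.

4, 5, 7

The 3 variables A, B, D are confined to {4, 5, 7}, which locks those values in; drop them from C, E, F, G.
G must be 9 (only option left).
C and E share exactly the 2 values {2, 3}; by pigeonhole those values go to them, so strike 2, 3 from H.
No further eliminations apply; B can still be any of 4, 5, 7.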